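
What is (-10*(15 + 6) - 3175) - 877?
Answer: -4262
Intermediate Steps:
(-10*(15 + 6) - 3175) - 877 = (-10*21 - 3175) - 877 = (-210 - 3175) - 877 = -3385 - 877 = -4262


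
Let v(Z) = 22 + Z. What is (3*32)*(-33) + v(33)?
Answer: -3113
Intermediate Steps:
(3*32)*(-33) + v(33) = (3*32)*(-33) + (22 + 33) = 96*(-33) + 55 = -3168 + 55 = -3113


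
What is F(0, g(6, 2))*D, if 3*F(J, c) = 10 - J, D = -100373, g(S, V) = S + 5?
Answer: -1003730/3 ≈ -3.3458e+5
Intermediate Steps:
g(S, V) = 5 + S
F(J, c) = 10/3 - J/3 (F(J, c) = (10 - J)/3 = 10/3 - J/3)
F(0, g(6, 2))*D = (10/3 - ⅓*0)*(-100373) = (10/3 + 0)*(-100373) = (10/3)*(-100373) = -1003730/3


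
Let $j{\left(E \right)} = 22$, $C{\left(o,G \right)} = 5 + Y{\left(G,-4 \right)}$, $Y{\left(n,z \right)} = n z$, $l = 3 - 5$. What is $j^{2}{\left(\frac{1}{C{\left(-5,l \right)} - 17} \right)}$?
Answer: $484$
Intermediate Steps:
$l = -2$ ($l = 3 - 5 = -2$)
$C{\left(o,G \right)} = 5 - 4 G$ ($C{\left(o,G \right)} = 5 + G \left(-4\right) = 5 - 4 G$)
$j^{2}{\left(\frac{1}{C{\left(-5,l \right)} - 17} \right)} = 22^{2} = 484$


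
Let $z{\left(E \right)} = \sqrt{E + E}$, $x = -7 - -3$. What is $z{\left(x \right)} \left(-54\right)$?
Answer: $- 108 i \sqrt{2} \approx - 152.74 i$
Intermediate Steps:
$x = -4$ ($x = -7 + 3 = -4$)
$z{\left(E \right)} = \sqrt{2} \sqrt{E}$ ($z{\left(E \right)} = \sqrt{2 E} = \sqrt{2} \sqrt{E}$)
$z{\left(x \right)} \left(-54\right) = \sqrt{2} \sqrt{-4} \left(-54\right) = \sqrt{2} \cdot 2 i \left(-54\right) = 2 i \sqrt{2} \left(-54\right) = - 108 i \sqrt{2}$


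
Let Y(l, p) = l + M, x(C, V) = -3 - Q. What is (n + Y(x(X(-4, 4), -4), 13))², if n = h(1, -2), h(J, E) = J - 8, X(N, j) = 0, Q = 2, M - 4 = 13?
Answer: 25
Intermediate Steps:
M = 17 (M = 4 + 13 = 17)
h(J, E) = -8 + J
x(C, V) = -5 (x(C, V) = -3 - 1*2 = -3 - 2 = -5)
n = -7 (n = -8 + 1 = -7)
Y(l, p) = 17 + l (Y(l, p) = l + 17 = 17 + l)
(n + Y(x(X(-4, 4), -4), 13))² = (-7 + (17 - 5))² = (-7 + 12)² = 5² = 25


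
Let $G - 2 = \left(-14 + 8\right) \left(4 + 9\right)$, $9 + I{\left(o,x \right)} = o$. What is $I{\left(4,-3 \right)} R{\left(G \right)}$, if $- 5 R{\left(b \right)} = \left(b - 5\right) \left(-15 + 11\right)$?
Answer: $324$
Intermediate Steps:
$I{\left(o,x \right)} = -9 + o$
$G = -76$ ($G = 2 + \left(-14 + 8\right) \left(4 + 9\right) = 2 - 78 = -76$)
$R{\left(b \right)} = -4 + \frac{4 b}{5}$ ($R{\left(b \right)} = - \frac{\left(b - 5\right) \left(-15 + 11\right)}{5} = - \frac{\left(-5 + b\right) \left(-4\right)}{5} = - \frac{20 - 4 b}{5} = -4 + \frac{4 b}{5}$)
$I{\left(4,-3 \right)} R{\left(G \right)} = \left(-9 + 4\right) \left(-4 + \frac{4}{5} \left(-76\right)\right) = - 5 \left(-4 - \frac{304}{5}\right) = \left(-5\right) \left(- \frac{324}{5}\right) = 324$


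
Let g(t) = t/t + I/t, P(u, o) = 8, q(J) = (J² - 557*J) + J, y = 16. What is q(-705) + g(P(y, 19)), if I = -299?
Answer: 7111749/8 ≈ 8.8897e+5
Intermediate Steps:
q(J) = J² - 556*J
g(t) = 1 - 299/t (g(t) = t/t - 299/t = 1 - 299/t)
q(-705) + g(P(y, 19)) = -705*(-556 - 705) + (-299 + 8)/8 = -705*(-1261) + (⅛)*(-291) = 889005 - 291/8 = 7111749/8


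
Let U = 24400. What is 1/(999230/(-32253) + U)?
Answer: 32253/785973970 ≈ 4.1036e-5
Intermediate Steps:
1/(999230/(-32253) + U) = 1/(999230/(-32253) + 24400) = 1/(999230*(-1/32253) + 24400) = 1/(-999230/32253 + 24400) = 1/(785973970/32253) = 32253/785973970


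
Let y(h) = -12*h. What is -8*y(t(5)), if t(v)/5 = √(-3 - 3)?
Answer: 480*I*√6 ≈ 1175.8*I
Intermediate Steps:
t(v) = 5*I*√6 (t(v) = 5*√(-3 - 3) = 5*√(-6) = 5*(I*√6) = 5*I*√6)
-8*y(t(5)) = -(-96)*5*I*√6 = -(-480)*I*√6 = 480*I*√6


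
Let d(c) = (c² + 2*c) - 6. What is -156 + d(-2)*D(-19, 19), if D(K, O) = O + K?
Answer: -156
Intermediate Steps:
D(K, O) = K + O
d(c) = -6 + c² + 2*c
-156 + d(-2)*D(-19, 19) = -156 + (-6 + (-2)² + 2*(-2))*(-19 + 19) = -156 + (-6 + 4 - 4)*0 = -156 - 6*0 = -156 + 0 = -156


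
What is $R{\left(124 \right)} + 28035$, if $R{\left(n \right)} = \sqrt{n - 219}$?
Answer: $28035 + i \sqrt{95} \approx 28035.0 + 9.7468 i$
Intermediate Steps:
$R{\left(n \right)} = \sqrt{-219 + n}$
$R{\left(124 \right)} + 28035 = \sqrt{-219 + 124} + 28035 = \sqrt{-95} + 28035 = i \sqrt{95} + 28035 = 28035 + i \sqrt{95}$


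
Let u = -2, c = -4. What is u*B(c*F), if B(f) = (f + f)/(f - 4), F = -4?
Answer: -16/3 ≈ -5.3333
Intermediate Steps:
B(f) = 2*f/(-4 + f) (B(f) = (2*f)/(-4 + f) = 2*f/(-4 + f))
u*B(c*F) = -4*(-4*(-4))/(-4 - 4*(-4)) = -4*16/(-4 + 16) = -4*16/12 = -2*8/3 = -16/3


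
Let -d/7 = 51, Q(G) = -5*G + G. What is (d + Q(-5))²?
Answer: 113569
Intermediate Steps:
Q(G) = -4*G
d = -357 (d = -7*51 = -357)
(d + Q(-5))² = (-357 - 4*(-5))² = (-357 + 20)² = (-337)² = 113569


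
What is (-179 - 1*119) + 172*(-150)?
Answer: -26098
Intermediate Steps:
(-179 - 1*119) + 172*(-150) = (-179 - 119) - 25800 = -298 - 25800 = -26098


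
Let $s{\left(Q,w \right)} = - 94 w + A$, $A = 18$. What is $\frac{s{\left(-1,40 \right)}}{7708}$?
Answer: $- \frac{1871}{3854} \approx -0.48547$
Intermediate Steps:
$s{\left(Q,w \right)} = 18 - 94 w$ ($s{\left(Q,w \right)} = - 94 w + 18 = 18 - 94 w$)
$\frac{s{\left(-1,40 \right)}}{7708} = \frac{18 - 3760}{7708} = \left(18 - 3760\right) \frac{1}{7708} = \left(-3742\right) \frac{1}{7708} = - \frac{1871}{3854}$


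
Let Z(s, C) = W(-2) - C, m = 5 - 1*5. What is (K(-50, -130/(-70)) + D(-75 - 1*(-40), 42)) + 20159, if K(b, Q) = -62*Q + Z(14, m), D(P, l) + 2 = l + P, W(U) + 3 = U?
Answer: 140307/7 ≈ 20044.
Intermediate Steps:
W(U) = -3 + U
m = 0 (m = 5 - 5 = 0)
Z(s, C) = -5 - C (Z(s, C) = (-3 - 2) - C = -5 - C)
D(P, l) = -2 + P + l (D(P, l) = -2 + (l + P) = -2 + (P + l) = -2 + P + l)
K(b, Q) = -5 - 62*Q (K(b, Q) = -62*Q + (-5 - 1*0) = -62*Q + (-5 + 0) = -62*Q - 5 = -5 - 62*Q)
(K(-50, -130/(-70)) + D(-75 - 1*(-40), 42)) + 20159 = ((-5 - (-8060)/(-70)) + (-2 + (-75 - 1*(-40)) + 42)) + 20159 = ((-5 - (-8060)*(-1)/70) + (-2 + (-75 + 40) + 42)) + 20159 = ((-5 - 62*13/7) + (-2 - 35 + 42)) + 20159 = ((-5 - 806/7) + 5) + 20159 = (-841/7 + 5) + 20159 = -806/7 + 20159 = 140307/7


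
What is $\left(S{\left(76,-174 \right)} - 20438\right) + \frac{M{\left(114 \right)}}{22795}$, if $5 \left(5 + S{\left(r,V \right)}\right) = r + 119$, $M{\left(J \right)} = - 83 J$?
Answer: $- \frac{465118642}{22795} \approx -20404.0$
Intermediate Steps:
$S{\left(r,V \right)} = \frac{94}{5} + \frac{r}{5}$ ($S{\left(r,V \right)} = -5 + \frac{r + 119}{5} = -5 + \frac{119 + r}{5} = -5 + \left(\frac{119}{5} + \frac{r}{5}\right) = \frac{94}{5} + \frac{r}{5}$)
$\left(S{\left(76,-174 \right)} - 20438\right) + \frac{M{\left(114 \right)}}{22795} = \left(\left(\frac{94}{5} + \frac{1}{5} \cdot 76\right) - 20438\right) + \frac{\left(-83\right) 114}{22795} = \left(\left(\frac{94}{5} + \frac{76}{5}\right) - 20438\right) - \frac{9462}{22795} = \left(34 - 20438\right) - \frac{9462}{22795} = -20404 - \frac{9462}{22795} = - \frac{465118642}{22795}$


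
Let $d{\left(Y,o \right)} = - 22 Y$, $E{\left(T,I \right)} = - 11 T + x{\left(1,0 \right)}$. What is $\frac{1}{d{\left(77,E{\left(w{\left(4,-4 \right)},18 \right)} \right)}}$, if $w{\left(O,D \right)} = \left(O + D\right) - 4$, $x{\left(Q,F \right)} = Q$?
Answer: $- \frac{1}{1694} \approx -0.00059032$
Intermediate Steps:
$w{\left(O,D \right)} = -4 + D + O$ ($w{\left(O,D \right)} = \left(D + O\right) - 4 = -4 + D + O$)
$E{\left(T,I \right)} = 1 - 11 T$ ($E{\left(T,I \right)} = - 11 T + 1 = 1 - 11 T$)
$\frac{1}{d{\left(77,E{\left(w{\left(4,-4 \right)},18 \right)} \right)}} = \frac{1}{\left(-22\right) 77} = \frac{1}{-1694} = - \frac{1}{1694}$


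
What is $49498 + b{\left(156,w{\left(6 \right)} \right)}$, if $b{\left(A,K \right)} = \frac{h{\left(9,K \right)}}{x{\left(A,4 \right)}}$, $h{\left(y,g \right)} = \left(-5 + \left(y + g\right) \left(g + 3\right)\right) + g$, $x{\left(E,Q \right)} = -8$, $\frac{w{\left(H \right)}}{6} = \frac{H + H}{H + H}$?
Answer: $49481$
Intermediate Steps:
$w{\left(H \right)} = 6$ ($w{\left(H \right)} = 6 \frac{H + H}{H + H} = 6 \frac{2 H}{2 H} = 6 \cdot 2 H \frac{1}{2 H} = 6 \cdot 1 = 6$)
$h{\left(y,g \right)} = -5 + g + \left(3 + g\right) \left(g + y\right)$ ($h{\left(y,g \right)} = \left(-5 + \left(g + y\right) \left(3 + g\right)\right) + g = \left(-5 + \left(3 + g\right) \left(g + y\right)\right) + g = -5 + g + \left(3 + g\right) \left(g + y\right)$)
$b{\left(A,K \right)} = - \frac{11}{4} - \frac{13 K}{8} - \frac{K^{2}}{8}$ ($b{\left(A,K \right)} = \frac{-5 + K^{2} + 3 \cdot 9 + 4 K + K 9}{-8} = \left(-5 + K^{2} + 27 + 4 K + 9 K\right) \left(- \frac{1}{8}\right) = \left(22 + K^{2} + 13 K\right) \left(- \frac{1}{8}\right) = - \frac{11}{4} - \frac{13 K}{8} - \frac{K^{2}}{8}$)
$49498 + b{\left(156,w{\left(6 \right)} \right)} = 49498 - \left(\frac{25}{2} + \frac{9}{2}\right) = 49498 - 17 = 49481$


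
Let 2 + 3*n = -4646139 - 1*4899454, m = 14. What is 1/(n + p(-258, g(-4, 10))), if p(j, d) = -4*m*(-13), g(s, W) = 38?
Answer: -1/3181137 ≈ -3.1435e-7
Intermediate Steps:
p(j, d) = 728 (p(j, d) = -4*14*(-13) = -56*(-13) = 728)
n = -3181865 (n = -2/3 + (-4646139 - 1*4899454)/3 = -2/3 + (-4646139 - 4899454)/3 = -2/3 + (1/3)*(-9545593) = -2/3 - 9545593/3 = -3181865)
1/(n + p(-258, g(-4, 10))) = 1/(-3181865 + 728) = 1/(-3181137) = -1/3181137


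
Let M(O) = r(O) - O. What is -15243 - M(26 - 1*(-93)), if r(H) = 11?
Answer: -15135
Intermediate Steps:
M(O) = 11 - O
-15243 - M(26 - 1*(-93)) = -15243 - (11 - (26 - 1*(-93))) = -15243 - (11 - (26 + 93)) = -15243 - (11 - 1*119) = -15243 - (11 - 119) = -15243 - 1*(-108) = -15243 + 108 = -15135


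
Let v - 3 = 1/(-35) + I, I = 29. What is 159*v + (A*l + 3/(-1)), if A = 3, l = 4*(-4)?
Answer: 176136/35 ≈ 5032.5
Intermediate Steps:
l = -16
v = 1119/35 (v = 3 + (1/(-35) + 29) = 3 + (-1/35 + 29) = 3 + 1014/35 = 1119/35 ≈ 31.971)
159*v + (A*l + 3/(-1)) = 159*(1119/35) + (3*(-16) + 3/(-1)) = 177921/35 + (-48 + 3*(-1)) = 177921/35 + (-48 - 3) = 177921/35 - 51 = 176136/35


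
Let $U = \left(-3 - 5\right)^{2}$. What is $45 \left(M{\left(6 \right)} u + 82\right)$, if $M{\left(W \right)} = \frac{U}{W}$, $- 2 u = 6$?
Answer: $2250$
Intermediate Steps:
$U = 64$ ($U = \left(-8\right)^{2} = 64$)
$u = -3$ ($u = \left(- \frac{1}{2}\right) 6 = -3$)
$M{\left(W \right)} = \frac{64}{W}$
$45 \left(M{\left(6 \right)} u + 82\right) = 45 \left(\frac{64}{6} \left(-3\right) + 82\right) = 45 \left(64 \cdot \frac{1}{6} \left(-3\right) + 82\right) = 45 \left(\frac{32}{3} \left(-3\right) + 82\right) = 45 \left(-32 + 82\right) = 45 \cdot 50 = 2250$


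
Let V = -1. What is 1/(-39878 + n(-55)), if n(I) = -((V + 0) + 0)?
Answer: -1/39877 ≈ -2.5077e-5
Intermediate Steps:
n(I) = 1 (n(I) = -((-1 + 0) + 0) = -(-1 + 0) = -1*(-1) = 1)
1/(-39878 + n(-55)) = 1/(-39878 + 1) = 1/(-39877) = -1/39877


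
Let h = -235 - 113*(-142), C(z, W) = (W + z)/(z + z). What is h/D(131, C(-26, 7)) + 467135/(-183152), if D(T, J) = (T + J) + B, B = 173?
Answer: 143189100499/2898746704 ≈ 49.397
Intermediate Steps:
C(z, W) = (W + z)/(2*z) (C(z, W) = (W + z)/((2*z)) = (W + z)*(1/(2*z)) = (W + z)/(2*z))
h = 15811 (h = -235 + 16046 = 15811)
D(T, J) = 173 + J + T (D(T, J) = (T + J) + 173 = (J + T) + 173 = 173 + J + T)
h/D(131, C(-26, 7)) + 467135/(-183152) = 15811/(173 + (1/2)*(7 - 26)/(-26) + 131) + 467135/(-183152) = 15811/(173 + (1/2)*(-1/26)*(-19) + 131) + 467135*(-1/183152) = 15811/(173 + 19/52 + 131) - 467135/183152 = 15811/(15827/52) - 467135/183152 = 15811*(52/15827) - 467135/183152 = 822172/15827 - 467135/183152 = 143189100499/2898746704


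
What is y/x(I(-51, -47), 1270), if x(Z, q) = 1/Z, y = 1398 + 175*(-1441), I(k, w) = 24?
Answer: -6018648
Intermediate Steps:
y = -250777 (y = 1398 - 252175 = -250777)
y/x(I(-51, -47), 1270) = -250777/(1/24) = -250777/1/24 = -250777*24 = -6018648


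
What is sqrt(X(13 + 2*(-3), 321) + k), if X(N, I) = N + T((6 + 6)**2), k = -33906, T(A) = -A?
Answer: I*sqrt(34043) ≈ 184.51*I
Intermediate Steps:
X(N, I) = -144 + N (X(N, I) = N - (6 + 6)**2 = N - 1*12**2 = N - 1*144 = N - 144 = -144 + N)
sqrt(X(13 + 2*(-3), 321) + k) = sqrt((-144 + (13 + 2*(-3))) - 33906) = sqrt((-144 + (13 - 6)) - 33906) = sqrt((-144 + 7) - 33906) = sqrt(-137 - 33906) = sqrt(-34043) = I*sqrt(34043)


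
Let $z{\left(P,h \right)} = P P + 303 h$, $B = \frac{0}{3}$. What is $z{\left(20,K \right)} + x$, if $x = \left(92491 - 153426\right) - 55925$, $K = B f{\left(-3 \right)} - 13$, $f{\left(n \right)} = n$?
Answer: $-120399$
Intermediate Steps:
$B = 0$ ($B = 0 \cdot \frac{1}{3} = 0$)
$K = -13$ ($K = 0 \left(-3\right) - 13 = 0 - 13 = -13$)
$x = -116860$ ($x = -60935 - 55925 = -116860$)
$z{\left(P,h \right)} = P^{2} + 303 h$
$z{\left(20,K \right)} + x = \left(20^{2} + 303 \left(-13\right)\right) - 116860 = \left(400 - 3939\right) - 116860 = -3539 - 116860 = -120399$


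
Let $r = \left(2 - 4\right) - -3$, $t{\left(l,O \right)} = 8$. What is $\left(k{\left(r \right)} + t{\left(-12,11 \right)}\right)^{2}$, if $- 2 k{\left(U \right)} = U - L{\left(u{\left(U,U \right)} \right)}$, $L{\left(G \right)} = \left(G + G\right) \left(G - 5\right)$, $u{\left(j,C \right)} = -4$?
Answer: $\frac{7569}{4} \approx 1892.3$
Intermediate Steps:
$L{\left(G \right)} = 2 G \left(-5 + G\right)$
$r = 1$ ($r = -2 + 3 = 1$)
$k{\left(U \right)} = 36 - \frac{U}{2}$ ($k{\left(U \right)} = - \frac{U - 2 \left(-4\right) \left(-5 - 4\right)}{2} = - \frac{U - 2 \left(-4\right) \left(-9\right)}{2} = - \frac{U - 72}{2} = - \frac{-72 + U}{2} = 36 - \frac{U}{2}$)
$\left(k{\left(r \right)} + t{\left(-12,11 \right)}\right)^{2} = \left(\left(36 - \frac{1}{2}\right) + 8\right)^{2} = \left(\frac{71}{2} + 8\right)^{2} = \left(\frac{87}{2}\right)^{2} = \frac{7569}{4}$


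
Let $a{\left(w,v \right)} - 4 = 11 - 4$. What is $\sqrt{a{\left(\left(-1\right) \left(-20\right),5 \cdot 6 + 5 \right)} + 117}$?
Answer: $8 \sqrt{2} \approx 11.314$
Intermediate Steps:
$a{\left(w,v \right)} = 11$ ($a{\left(w,v \right)} = 4 + \left(11 - 4\right) = 4 + 7 = 11$)
$\sqrt{a{\left(\left(-1\right) \left(-20\right),5 \cdot 6 + 5 \right)} + 117} = \sqrt{11 + 117} = \sqrt{128} = 8 \sqrt{2}$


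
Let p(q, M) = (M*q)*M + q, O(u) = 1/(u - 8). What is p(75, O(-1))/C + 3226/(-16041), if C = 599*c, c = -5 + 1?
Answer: -40263407/172954062 ≈ -0.23280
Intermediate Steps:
O(u) = 1/(-8 + u)
c = -4
p(q, M) = q + q*M² (p(q, M) = q*M² + q = q + q*M²)
C = -2396 (C = 599*(-4) = -2396)
p(75, O(-1))/C + 3226/(-16041) = (75*(1 + (1/(-8 - 1))²))/(-2396) + 3226/(-16041) = (75*(1 + (1/(-9))²))*(-1/2396) + 3226*(-1/16041) = (75*(1 + (-⅑)²))*(-1/2396) - 3226/16041 = (75*(1 + 1/81))*(-1/2396) - 3226/16041 = (75*(82/81))*(-1/2396) - 3226/16041 = (2050/27)*(-1/2396) - 3226/16041 = -1025/32346 - 3226/16041 = -40263407/172954062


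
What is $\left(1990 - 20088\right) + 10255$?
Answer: $-7843$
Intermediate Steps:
$\left(1990 - 20088\right) + 10255 = -18098 + 10255 = -7843$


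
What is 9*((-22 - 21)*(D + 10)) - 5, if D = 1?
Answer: -4262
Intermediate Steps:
9*((-22 - 21)*(D + 10)) - 5 = 9*((-22 - 21)*(1 + 10)) - 5 = 9*(-43*11) - 5 = 9*(-473) - 5 = -4257 - 5 = -4262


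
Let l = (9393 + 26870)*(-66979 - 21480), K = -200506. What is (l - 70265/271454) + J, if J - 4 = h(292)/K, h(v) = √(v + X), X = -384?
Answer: -870767077368967/271454 - I*√23/100253 ≈ -3.2078e+9 - 4.7837e-5*I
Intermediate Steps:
h(v) = √(-384 + v) (h(v) = √(v - 384) = √(-384 + v))
J = 4 - I*√23/100253 (J = 4 + √(-384 + 292)/(-200506) = 4 + √(-92)*(-1/200506) = 4 + (2*I*√23)*(-1/200506) = 4 - I*√23/100253 ≈ 4.0 - 4.7837e-5*I)
l = -3207788717 (l = 36263*(-88459) = -3207788717)
(l - 70265/271454) + J = (-3207788717 - 70265/271454) + (4 - I*√23/100253) = -870767078454783/271454 + (4 - I*√23/100253) = -870767077368967/271454 - I*√23/100253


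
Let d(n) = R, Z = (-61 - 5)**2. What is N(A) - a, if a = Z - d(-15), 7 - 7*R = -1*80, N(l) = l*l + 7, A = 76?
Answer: 10076/7 ≈ 1439.4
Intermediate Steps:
N(l) = 7 + l**2 (N(l) = l**2 + 7 = 7 + l**2)
R = 87/7 (R = 1 - (-1)*80/7 = 1 - 1/7*(-80) = 1 + 80/7 = 87/7 ≈ 12.429)
Z = 4356 (Z = (-66)**2 = 4356)
d(n) = 87/7
a = 30405/7 (a = 4356 - 1*87/7 = 4356 - 87/7 = 30405/7 ≈ 4343.6)
N(A) - a = (7 + 76**2) - 1*30405/7 = (7 + 5776) - 30405/7 = 5783 - 30405/7 = 10076/7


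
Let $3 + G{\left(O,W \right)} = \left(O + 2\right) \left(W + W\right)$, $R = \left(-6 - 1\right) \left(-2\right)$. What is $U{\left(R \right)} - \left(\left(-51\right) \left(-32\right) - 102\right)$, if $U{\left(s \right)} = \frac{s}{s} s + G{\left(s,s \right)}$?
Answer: $-1071$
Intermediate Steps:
$R = 14$ ($R = \left(-7\right) \left(-2\right) = 14$)
$G{\left(O,W \right)} = -3 + 2 W \left(2 + O\right)$ ($G{\left(O,W \right)} = -3 + \left(O + 2\right) \left(W + W\right) = -3 + \left(2 + O\right) 2 W = -3 + 2 W \left(2 + O\right)$)
$U{\left(s \right)} = -3 + 2 s^{2} + 5 s$ ($U{\left(s \right)} = \frac{s}{s} s + \left(-3 + 4 s + 2 s s\right) = 1 s + \left(-3 + 4 s + 2 s^{2}\right) = s + \left(-3 + 2 s^{2} + 4 s\right) = -3 + 2 s^{2} + 5 s$)
$U{\left(R \right)} - \left(\left(-51\right) \left(-32\right) - 102\right) = \left(-3 + 2 \cdot 14^{2} + 5 \cdot 14\right) - \left(\left(-51\right) \left(-32\right) - 102\right) = \left(-3 + 2 \cdot 196 + 70\right) - \left(1632 - 102\right) = \left(-3 + 392 + 70\right) - 1530 = 459 - 1530 = -1071$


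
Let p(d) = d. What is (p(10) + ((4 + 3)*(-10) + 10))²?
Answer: 2500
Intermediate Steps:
(p(10) + ((4 + 3)*(-10) + 10))² = (10 + ((4 + 3)*(-10) + 10))² = (10 + (7*(-10) + 10))² = (10 + (-70 + 10))² = (10 - 60)² = (-50)² = 2500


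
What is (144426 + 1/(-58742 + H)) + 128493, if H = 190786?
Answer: 36037316437/132044 ≈ 2.7292e+5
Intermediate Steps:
(144426 + 1/(-58742 + H)) + 128493 = (144426 + 1/(-58742 + 190786)) + 128493 = (144426 + 1/132044) + 128493 = 19070586745/132044 + 128493 = 36037316437/132044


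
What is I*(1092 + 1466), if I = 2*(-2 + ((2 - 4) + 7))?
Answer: 15348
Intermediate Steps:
I = 6 (I = 2*(-2 + (-2 + 7)) = 2*(-2 + 5) = 2*3 = 6)
I*(1092 + 1466) = 6*(1092 + 1466) = 6*2558 = 15348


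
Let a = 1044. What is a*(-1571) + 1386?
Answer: -1638738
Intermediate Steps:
a*(-1571) + 1386 = 1044*(-1571) + 1386 = -1640124 + 1386 = -1638738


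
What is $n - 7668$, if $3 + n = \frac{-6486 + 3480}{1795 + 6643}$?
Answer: $- \frac{32365452}{4219} \approx -7671.4$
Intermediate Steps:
$n = - \frac{14160}{4219}$ ($n = -3 + \frac{-6486 + 3480}{1795 + 6643} = -3 - \frac{3006}{8438} = -3 - \frac{1503}{4219} = - \frac{14160}{4219} \approx -3.3562$)
$n - 7668 = - \frac{14160}{4219} - 7668 = - \frac{32365452}{4219}$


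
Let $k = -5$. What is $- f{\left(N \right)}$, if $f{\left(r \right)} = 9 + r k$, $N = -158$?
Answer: $-799$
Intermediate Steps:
$f{\left(r \right)} = 9 - 5 r$ ($f{\left(r \right)} = 9 + r \left(-5\right) = 9 - 5 r$)
$- f{\left(N \right)} = - (9 - -790) = - (9 + 790) = \left(-1\right) 799 = -799$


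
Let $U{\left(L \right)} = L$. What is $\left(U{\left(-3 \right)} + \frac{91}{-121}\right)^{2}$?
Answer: $\frac{206116}{14641} \approx 14.078$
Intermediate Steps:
$\left(U{\left(-3 \right)} + \frac{91}{-121}\right)^{2} = \left(-3 + \frac{91}{-121}\right)^{2} = \left(-3 + 91 \left(- \frac{1}{121}\right)\right)^{2} = \left(-3 - \frac{91}{121}\right)^{2} = \left(- \frac{454}{121}\right)^{2} = \frac{206116}{14641}$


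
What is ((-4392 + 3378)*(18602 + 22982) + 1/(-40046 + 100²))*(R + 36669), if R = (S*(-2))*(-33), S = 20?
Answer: -48129210941520933/30046 ≈ -1.6019e+12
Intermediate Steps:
R = 1320 (R = (20*(-2))*(-33) = -40*(-33) = 1320)
((-4392 + 3378)*(18602 + 22982) + 1/(-40046 + 100²))*(R + 36669) = ((-4392 + 3378)*(18602 + 22982) + 1/(-40046 + 100²))*(1320 + 36669) = (-1014*41584 + 1/(-40046 + 10000))*37989 = (-42166176 + 1/(-30046))*37989 = (-42166176 - 1/30046)*37989 = -1266924924097/30046*37989 = -48129210941520933/30046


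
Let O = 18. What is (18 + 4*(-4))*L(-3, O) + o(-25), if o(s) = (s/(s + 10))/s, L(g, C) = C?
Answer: 539/15 ≈ 35.933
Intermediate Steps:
o(s) = 1/(10 + s) (o(s) = (s/(10 + s))/s = 1/(10 + s))
(18 + 4*(-4))*L(-3, O) + o(-25) = (18 + 4*(-4))*18 + 1/(10 - 25) = (18 - 16)*18 + 1/(-15) = 2*18 - 1/15 = 36 - 1/15 = 539/15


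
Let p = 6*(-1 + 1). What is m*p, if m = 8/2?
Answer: 0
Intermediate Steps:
p = 0 (p = 6*0 = 0)
m = 4 (m = 8*(1/2) = 4)
m*p = 4*0 = 0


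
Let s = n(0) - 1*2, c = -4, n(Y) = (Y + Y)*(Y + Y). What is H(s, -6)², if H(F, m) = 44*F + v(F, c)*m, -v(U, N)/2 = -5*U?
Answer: 1024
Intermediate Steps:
n(Y) = 4*Y² (n(Y) = (2*Y)*(2*Y) = 4*Y²)
v(U, N) = 10*U (v(U, N) = -(-10)*U = 10*U)
s = -2 (s = 4*0² - 1*2 = 4*0 - 2 = 0 - 2 = -2)
H(F, m) = 44*F + 10*F*m (H(F, m) = 44*F + (10*F)*m = 44*F + 10*F*m)
H(s, -6)² = (2*(-2)*(22 + 5*(-6)))² = (2*(-2)*(22 - 30))² = (2*(-2)*(-8))² = 32² = 1024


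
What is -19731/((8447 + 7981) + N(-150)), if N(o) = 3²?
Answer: -6577/5479 ≈ -1.2004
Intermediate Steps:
N(o) = 9
-19731/((8447 + 7981) + N(-150)) = -19731/((8447 + 7981) + 9) = -19731/(16428 + 9) = -19731/16437 = -19731*1/16437 = -6577/5479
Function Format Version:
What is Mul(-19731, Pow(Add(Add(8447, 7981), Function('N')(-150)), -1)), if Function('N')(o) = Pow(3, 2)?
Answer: Rational(-6577, 5479) ≈ -1.2004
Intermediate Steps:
Function('N')(o) = 9
Mul(-19731, Pow(Add(Add(8447, 7981), Function('N')(-150)), -1)) = Mul(-19731, Pow(Add(Add(8447, 7981), 9), -1)) = Mul(-19731, Pow(Add(16428, 9), -1)) = Mul(-19731, Pow(16437, -1)) = Mul(-19731, Rational(1, 16437)) = Rational(-6577, 5479)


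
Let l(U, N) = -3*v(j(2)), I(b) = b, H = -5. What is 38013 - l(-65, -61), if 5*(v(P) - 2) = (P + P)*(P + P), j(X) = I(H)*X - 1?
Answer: 191547/5 ≈ 38309.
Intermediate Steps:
j(X) = -1 - 5*X (j(X) = -5*X - 1 = -1 - 5*X)
v(P) = 2 + 4*P²/5 (v(P) = 2 + ((P + P)*(P + P))/5 = 2 + ((2*P)*(2*P))/5 = 2 + (4*P²)/5 = 2 + 4*P²/5)
l(U, N) = -1482/5 (l(U, N) = -3*(2 + 4*(-1 - 5*2)²/5) = -3*(2 + 4*(-1 - 10)²/5) = -3*(2 + (⅘)*(-11)²) = -3*(2 + (⅘)*121) = -3*(2 + 484/5) = -3*494/5 = -1482/5)
38013 - l(-65, -61) = 38013 - 1*(-1482/5) = 38013 + 1482/5 = 191547/5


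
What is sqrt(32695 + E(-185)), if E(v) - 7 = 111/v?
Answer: sqrt(817535)/5 ≈ 180.84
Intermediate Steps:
E(v) = 7 + 111/v
sqrt(32695 + E(-185)) = sqrt(32695 + (7 + 111/(-185))) = sqrt(32695 + (7 + 111*(-1/185))) = sqrt(32695 + (7 - 3/5)) = sqrt(32695 + 32/5) = sqrt(163507/5) = sqrt(817535)/5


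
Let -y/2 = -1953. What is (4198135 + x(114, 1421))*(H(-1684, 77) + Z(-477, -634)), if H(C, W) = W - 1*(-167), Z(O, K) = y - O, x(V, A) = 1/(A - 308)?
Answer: 3088538533216/159 ≈ 1.9425e+10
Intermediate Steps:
y = 3906 (y = -2*(-1953) = 3906)
x(V, A) = 1/(-308 + A)
Z(O, K) = 3906 - O
H(C, W) = 167 + W (H(C, W) = W + 167 = 167 + W)
(4198135 + x(114, 1421))*(H(-1684, 77) + Z(-477, -634)) = (4198135 + 1/(-308 + 1421))*((167 + 77) + (3906 - 1*(-477))) = (4198135 + 1/1113)*(244 + (3906 + 477)) = (4198135 + 1/1113)*(244 + 4383) = (4672524256/1113)*4627 = 3088538533216/159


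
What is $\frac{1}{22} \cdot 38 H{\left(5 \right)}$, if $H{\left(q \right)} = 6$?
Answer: $\frac{114}{11} \approx 10.364$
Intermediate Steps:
$\frac{1}{22} \cdot 38 H{\left(5 \right)} = \frac{1}{22} \cdot 38 \cdot 6 = \frac{19}{11} \cdot 6 = \frac{114}{11}$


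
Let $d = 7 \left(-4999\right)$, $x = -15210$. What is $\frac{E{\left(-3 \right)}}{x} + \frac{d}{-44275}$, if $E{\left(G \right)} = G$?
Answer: $\frac{5070251}{6413550} \approx 0.79055$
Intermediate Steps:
$d = -34993$
$\frac{E{\left(-3 \right)}}{x} + \frac{d}{-44275} = - \frac{3}{-15210} - \frac{34993}{-44275} = \left(-3\right) \left(- \frac{1}{15210}\right) - - \frac{4999}{6325} = \frac{1}{5070} + \frac{4999}{6325} = \frac{5070251}{6413550}$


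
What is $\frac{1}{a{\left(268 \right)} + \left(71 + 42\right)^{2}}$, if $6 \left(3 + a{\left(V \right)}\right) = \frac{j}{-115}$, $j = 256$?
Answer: $\frac{345}{4404142} \approx 7.8335 \cdot 10^{-5}$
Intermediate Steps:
$a{\left(V \right)} = - \frac{1163}{345}$ ($a{\left(V \right)} = -3 + \frac{256 \frac{1}{-115}}{6} = -3 + \frac{256 \left(- \frac{1}{115}\right)}{6} = -3 + \frac{1}{6} \left(- \frac{256}{115}\right) = -3 - \frac{128}{345} = - \frac{1163}{345}$)
$\frac{1}{a{\left(268 \right)} + \left(71 + 42\right)^{2}} = \frac{1}{- \frac{1163}{345} + \left(71 + 42\right)^{2}} = \frac{1}{- \frac{1163}{345} + 113^{2}} = \frac{1}{- \frac{1163}{345} + 12769} = \frac{1}{\frac{4404142}{345}} = \frac{345}{4404142}$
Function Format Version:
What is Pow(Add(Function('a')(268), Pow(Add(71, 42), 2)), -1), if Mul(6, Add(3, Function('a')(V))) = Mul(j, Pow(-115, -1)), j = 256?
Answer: Rational(345, 4404142) ≈ 7.8335e-5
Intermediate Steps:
Function('a')(V) = Rational(-1163, 345) (Function('a')(V) = Add(-3, Mul(Rational(1, 6), Mul(256, Pow(-115, -1)))) = Add(-3, Mul(Rational(1, 6), Mul(256, Rational(-1, 115)))) = Add(-3, Mul(Rational(1, 6), Rational(-256, 115))) = Add(-3, Rational(-128, 345)) = Rational(-1163, 345))
Pow(Add(Function('a')(268), Pow(Add(71, 42), 2)), -1) = Pow(Add(Rational(-1163, 345), Pow(Add(71, 42), 2)), -1) = Pow(Add(Rational(-1163, 345), Pow(113, 2)), -1) = Pow(Add(Rational(-1163, 345), 12769), -1) = Pow(Rational(4404142, 345), -1) = Rational(345, 4404142)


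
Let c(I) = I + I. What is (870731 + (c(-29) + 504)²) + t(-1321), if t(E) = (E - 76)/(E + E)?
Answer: 2826008771/2642 ≈ 1.0696e+6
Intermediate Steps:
c(I) = 2*I
t(E) = (-76 + E)/(2*E) (t(E) = (-76 + E)/((2*E)) = (-76 + E)*(1/(2*E)) = (-76 + E)/(2*E))
(870731 + (c(-29) + 504)²) + t(-1321) = (870731 + (2*(-29) + 504)²) + (½)*(-76 - 1321)/(-1321) = (870731 + (-58 + 504)²) + (½)*(-1/1321)*(-1397) = (870731 + 446²) + 1397/2642 = (870731 + 198916) + 1397/2642 = 1069647 + 1397/2642 = 2826008771/2642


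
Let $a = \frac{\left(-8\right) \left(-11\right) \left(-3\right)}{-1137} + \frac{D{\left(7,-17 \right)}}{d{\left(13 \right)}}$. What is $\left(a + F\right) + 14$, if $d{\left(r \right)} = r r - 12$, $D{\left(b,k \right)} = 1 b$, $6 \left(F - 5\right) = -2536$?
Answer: $- \frac{72008726}{178509} \approx -403.39$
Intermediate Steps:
$F = - \frac{1253}{3}$ ($F = 5 + \frac{1}{6} \left(-2536\right) = 5 - \frac{1268}{3} = - \frac{1253}{3} \approx -417.67$)
$D{\left(b,k \right)} = b$
$d{\left(r \right)} = -12 + r^{2}$ ($d{\left(r \right)} = r^{2} - 12 = -12 + r^{2}$)
$a = \frac{16469}{59503}$ ($a = \frac{\left(-8\right) \left(-11\right) \left(-3\right)}{-1137} + \frac{7}{-12 + 13^{2}} = 88 \left(-3\right) \left(- \frac{1}{1137}\right) + \frac{7}{-12 + 169} = \left(-264\right) \left(- \frac{1}{1137}\right) + \frac{7}{157} = \frac{88}{379} + 7 \cdot \frac{1}{157} = \frac{88}{379} + \frac{7}{157} = \frac{16469}{59503} \approx 0.27678$)
$\left(a + F\right) + 14 = \left(\frac{16469}{59503} - \frac{1253}{3}\right) + 14 = - \frac{74507852}{178509} + 14 = - \frac{72008726}{178509}$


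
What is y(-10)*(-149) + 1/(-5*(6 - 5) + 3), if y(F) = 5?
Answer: -1491/2 ≈ -745.50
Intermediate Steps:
y(-10)*(-149) + 1/(-5*(6 - 5) + 3) = 5*(-149) + 1/(-5*(6 - 5) + 3) = -745 + 1/(-5*1 + 3) = -745 + 1/(-5 + 3) = -745 + 1/(-2) = -745 - ½ = -1491/2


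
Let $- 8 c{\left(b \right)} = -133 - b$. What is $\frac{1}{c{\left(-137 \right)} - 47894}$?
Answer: $- \frac{2}{95789} \approx -2.0879 \cdot 10^{-5}$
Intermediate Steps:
$c{\left(b \right)} = \frac{133}{8} + \frac{b}{8}$ ($c{\left(b \right)} = - \frac{-133 - b}{8} = \frac{133}{8} + \frac{b}{8}$)
$\frac{1}{c{\left(-137 \right)} - 47894} = \frac{1}{\left(\frac{133}{8} + \frac{1}{8} \left(-137\right)\right) - 47894} = \frac{1}{\left(\frac{133}{8} - \frac{137}{8}\right) - 47894} = \frac{1}{- \frac{1}{2} - 47894} = \frac{1}{- \frac{95789}{2}} = - \frac{2}{95789}$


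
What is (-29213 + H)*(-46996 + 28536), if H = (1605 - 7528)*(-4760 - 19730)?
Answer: -2677162552220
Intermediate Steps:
H = 145054270 (H = -5923*(-24490) = 145054270)
(-29213 + H)*(-46996 + 28536) = (-29213 + 145054270)*(-46996 + 28536) = 145025057*(-18460) = -2677162552220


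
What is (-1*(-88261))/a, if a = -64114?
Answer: -88261/64114 ≈ -1.3766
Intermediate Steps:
(-1*(-88261))/a = -1*(-88261)/(-64114) = 88261*(-1/64114) = -88261/64114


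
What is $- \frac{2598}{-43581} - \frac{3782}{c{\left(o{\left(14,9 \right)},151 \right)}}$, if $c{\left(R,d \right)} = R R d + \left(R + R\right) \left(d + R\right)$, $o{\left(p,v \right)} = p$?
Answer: $- \frac{12655029}{248527916} \approx -0.05092$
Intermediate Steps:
$c{\left(R,d \right)} = d R^{2} + 2 R \left(R + d\right)$ ($c{\left(R,d \right)} = R^{2} d + 2 R \left(R + d\right) = d R^{2} + 2 R \left(R + d\right)$)
$- \frac{2598}{-43581} - \frac{3782}{c{\left(o{\left(14,9 \right)},151 \right)}} = - \frac{2598}{-43581} - \frac{3782}{14 \left(2 \cdot 14 + 2 \cdot 151 + 14 \cdot 151\right)} = \left(-2598\right) \left(- \frac{1}{43581}\right) - \frac{3782}{14 \left(28 + 302 + 2114\right)} = \frac{866}{14527} - \frac{3782}{14 \cdot 2444} = \frac{866}{14527} - \frac{3782}{34216} = \frac{866}{14527} - \frac{1891}{17108} = - \frac{12655029}{248527916}$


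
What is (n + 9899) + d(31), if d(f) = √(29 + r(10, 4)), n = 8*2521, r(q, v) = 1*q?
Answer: 30067 + √39 ≈ 30073.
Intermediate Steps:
r(q, v) = q
n = 20168
d(f) = √39 (d(f) = √(29 + 10) = √39)
(n + 9899) + d(31) = (20168 + 9899) + √39 = 30067 + √39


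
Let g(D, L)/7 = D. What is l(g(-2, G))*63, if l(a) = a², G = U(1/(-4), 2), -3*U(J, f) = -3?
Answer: 12348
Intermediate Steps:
U(J, f) = 1 (U(J, f) = -⅓*(-3) = 1)
G = 1
g(D, L) = 7*D
l(g(-2, G))*63 = (7*(-2))²*63 = (-14)²*63 = 196*63 = 12348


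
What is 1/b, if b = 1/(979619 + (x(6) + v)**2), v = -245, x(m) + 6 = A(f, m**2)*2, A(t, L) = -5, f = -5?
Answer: 1047740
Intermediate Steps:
x(m) = -16 (x(m) = -6 - 5*2 = -6 - 10 = -16)
b = 1/1047740 (b = 1/(979619 + (-16 - 245)**2) = 1/(979619 + (-261)**2) = 1/(979619 + 68121) = 1/1047740 ≈ 9.5443e-7)
1/b = 1/(1/1047740) = 1047740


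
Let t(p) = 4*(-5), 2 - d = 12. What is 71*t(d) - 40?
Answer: -1460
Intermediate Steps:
d = -10 (d = 2 - 1*12 = 2 - 12 = -10)
t(p) = -20
71*t(d) - 40 = 71*(-20) - 40 = -1420 - 40 = -1460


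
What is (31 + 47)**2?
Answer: 6084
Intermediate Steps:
(31 + 47)**2 = 78**2 = 6084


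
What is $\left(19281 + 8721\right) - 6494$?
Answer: $21508$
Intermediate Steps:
$\left(19281 + 8721\right) - 6494 = 28002 - 6494 = 21508$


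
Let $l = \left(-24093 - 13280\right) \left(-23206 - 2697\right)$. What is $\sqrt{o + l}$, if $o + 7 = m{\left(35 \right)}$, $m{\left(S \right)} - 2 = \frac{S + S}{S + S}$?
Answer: $\sqrt{968072815} \approx 31114.0$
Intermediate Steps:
$m{\left(S \right)} = 3$ ($m{\left(S \right)} = 2 + \frac{S + S}{S + S} = 2 + \frac{2 S}{2 S} = 2 + 2 S \frac{1}{2 S} = 2 + 1 = 3$)
$l = 968072819$ ($l = \left(-24093 - 13280\right) \left(-25903\right) = \left(-37373\right) \left(-25903\right) = 968072819$)
$o = -4$ ($o = -7 + 3 = -4$)
$\sqrt{o + l} = \sqrt{-4 + 968072819} = \sqrt{968072815}$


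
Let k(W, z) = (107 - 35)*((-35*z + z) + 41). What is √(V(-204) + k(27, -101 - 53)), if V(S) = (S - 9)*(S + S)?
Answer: 12*√3242 ≈ 683.26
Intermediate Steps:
V(S) = 2*S*(-9 + S) (V(S) = (-9 + S)*(2*S) = 2*S*(-9 + S))
k(W, z) = 2952 - 2448*z (k(W, z) = 72*(-34*z + 41) = 72*(41 - 34*z) = 2952 - 2448*z)
√(V(-204) + k(27, -101 - 53)) = √(2*(-204)*(-9 - 204) + (2952 - 2448*(-101 - 53))) = √(2*(-204)*(-213) + (2952 - 2448*(-154))) = √(86904 + (2952 + 376992)) = √(86904 + 379944) = √466848 = 12*√3242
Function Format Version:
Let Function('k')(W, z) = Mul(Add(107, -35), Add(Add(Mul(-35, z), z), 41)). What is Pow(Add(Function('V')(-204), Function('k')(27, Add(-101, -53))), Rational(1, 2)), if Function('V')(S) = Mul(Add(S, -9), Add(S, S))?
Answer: Mul(12, Pow(3242, Rational(1, 2))) ≈ 683.26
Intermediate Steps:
Function('V')(S) = Mul(2, S, Add(-9, S)) (Function('V')(S) = Mul(Add(-9, S), Mul(2, S)) = Mul(2, S, Add(-9, S)))
Function('k')(W, z) = Add(2952, Mul(-2448, z)) (Function('k')(W, z) = Mul(72, Add(Mul(-34, z), 41)) = Mul(72, Add(41, Mul(-34, z))) = Add(2952, Mul(-2448, z)))
Pow(Add(Function('V')(-204), Function('k')(27, Add(-101, -53))), Rational(1, 2)) = Pow(Add(Mul(2, -204, Add(-9, -204)), Add(2952, Mul(-2448, Add(-101, -53)))), Rational(1, 2)) = Pow(Add(Mul(2, -204, -213), Add(2952, Mul(-2448, -154))), Rational(1, 2)) = Pow(Add(86904, Add(2952, 376992)), Rational(1, 2)) = Pow(Add(86904, 379944), Rational(1, 2)) = Pow(466848, Rational(1, 2)) = Mul(12, Pow(3242, Rational(1, 2)))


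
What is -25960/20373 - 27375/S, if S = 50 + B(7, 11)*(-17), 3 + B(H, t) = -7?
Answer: -112684415/896412 ≈ -125.71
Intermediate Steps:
B(H, t) = -10 (B(H, t) = -3 - 7 = -10)
S = 220 (S = 50 - 10*(-17) = 50 + 170 = 220)
-25960/20373 - 27375/S = -25960/20373 - 27375/220 = -25960*1/20373 - 27375*1/220 = -25960/20373 - 5475/44 = -112684415/896412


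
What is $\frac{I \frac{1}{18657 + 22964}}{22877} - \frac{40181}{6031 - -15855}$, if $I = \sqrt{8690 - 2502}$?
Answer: $- \frac{40181}{21886} + \frac{2 \sqrt{1547}}{952163617} \approx -1.8359$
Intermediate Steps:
$I = 2 \sqrt{1547}$ ($I = \sqrt{6188} = 2 \sqrt{1547} \approx 78.664$)
$\frac{I \frac{1}{18657 + 22964}}{22877} - \frac{40181}{6031 - -15855} = \frac{2 \sqrt{1547} \frac{1}{18657 + 22964}}{22877} - \frac{40181}{6031 - -15855} = \frac{2 \sqrt{1547}}{41621} \cdot \frac{1}{22877} - \frac{40181}{6031 + 15855} = 2 \sqrt{1547} \cdot \frac{1}{41621} \cdot \frac{1}{22877} - \frac{40181}{21886} = \frac{2 \sqrt{1547}}{41621} \cdot \frac{1}{22877} - \frac{40181}{21886} = \frac{2 \sqrt{1547}}{952163617} - \frac{40181}{21886} = - \frac{40181}{21886} + \frac{2 \sqrt{1547}}{952163617}$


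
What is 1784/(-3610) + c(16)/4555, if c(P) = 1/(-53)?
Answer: -43068797/87150815 ≈ -0.49419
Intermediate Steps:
c(P) = -1/53
1784/(-3610) + c(16)/4555 = 1784/(-3610) - 1/53/4555 = 1784*(-1/3610) - 1/53*1/4555 = -892/1805 - 1/241415 = -43068797/87150815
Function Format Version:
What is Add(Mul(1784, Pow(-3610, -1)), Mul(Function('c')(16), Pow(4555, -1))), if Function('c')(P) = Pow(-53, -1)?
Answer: Rational(-43068797, 87150815) ≈ -0.49419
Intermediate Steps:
Function('c')(P) = Rational(-1, 53)
Add(Mul(1784, Pow(-3610, -1)), Mul(Function('c')(16), Pow(4555, -1))) = Add(Mul(1784, Pow(-3610, -1)), Mul(Rational(-1, 53), Pow(4555, -1))) = Add(Mul(1784, Rational(-1, 3610)), Mul(Rational(-1, 53), Rational(1, 4555))) = Add(Rational(-892, 1805), Rational(-1, 241415)) = Rational(-43068797, 87150815)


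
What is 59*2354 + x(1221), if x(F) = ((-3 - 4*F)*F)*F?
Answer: -7285601081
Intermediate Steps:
x(F) = F**2*(-3 - 4*F) (x(F) = (F*(-3 - 4*F))*F = F**2*(-3 - 4*F))
59*2354 + x(1221) = 59*2354 + 1221**2*(-3 - 4*1221) = 138886 + 1490841*(-3 - 4884) = 138886 + 1490841*(-4887) = 138886 - 7285739967 = -7285601081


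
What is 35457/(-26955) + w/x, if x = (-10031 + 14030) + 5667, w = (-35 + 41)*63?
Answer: -2052706/1608315 ≈ -1.2763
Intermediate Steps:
w = 378 (w = 6*63 = 378)
x = 9666 (x = 3999 + 5667 = 9666)
35457/(-26955) + w/x = 35457/(-26955) + 378/9666 = 35457*(-1/26955) + 378*(1/9666) = -11819/8985 + 7/179 = -2052706/1608315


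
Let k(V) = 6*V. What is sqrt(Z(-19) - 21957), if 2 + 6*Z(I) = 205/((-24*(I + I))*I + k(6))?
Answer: I*sqrt(6565534499546)/17292 ≈ 148.18*I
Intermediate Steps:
Z(I) = -1/3 + 205/(6*(36 - 48*I**2)) (Z(I) = -1/3 + (205/((-24*(I + I))*I + 6*6))/6 = -1/3 + (205/((-48*I)*I + 36))/6 = -1/3 + (205/(-48*I**2 + 36))/6 = -1/3 + (205/(36 - 48*I**2))/6 = -1/3 + 205/(6*(36 - 48*I**2)))
sqrt(Z(-19) - 21957) = sqrt((-133 - 96*(-19)**2)/(72*(-3 + 4*(-19)**2)) - 21957) = sqrt((-133 - 96*361)/(72*(-3 + 4*361)) - 21957) = sqrt((-133 - 34656)/(72*(-3 + 1444)) - 21957) = sqrt((1/72)*(-34789)/1441 - 21957) = sqrt((1/72)*(1/1441)*(-34789) - 21957) = sqrt(-34789/103752 - 21957) = sqrt(-2278117453/103752) = I*sqrt(6565534499546)/17292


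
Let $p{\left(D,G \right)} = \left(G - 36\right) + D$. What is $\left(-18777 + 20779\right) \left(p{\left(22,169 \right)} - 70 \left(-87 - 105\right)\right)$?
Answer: $27217190$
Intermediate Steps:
$p{\left(D,G \right)} = -36 + D + G$ ($p{\left(D,G \right)} = \left(-36 + G\right) + D = -36 + D + G$)
$\left(-18777 + 20779\right) \left(p{\left(22,169 \right)} - 70 \left(-87 - 105\right)\right) = \left(-18777 + 20779\right) \left(\left(-36 + 22 + 169\right) - 70 \left(-87 - 105\right)\right) = 2002 \left(155 - -13440\right) = 2002 \left(155 + 13440\right) = 2002 \cdot 13595 = 27217190$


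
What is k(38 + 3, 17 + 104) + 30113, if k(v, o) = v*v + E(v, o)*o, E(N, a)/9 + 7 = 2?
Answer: 26349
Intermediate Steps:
E(N, a) = -45 (E(N, a) = -63 + 9*2 = -63 + 18 = -45)
k(v, o) = v² - 45*o (k(v, o) = v*v - 45*o = v² - 45*o)
k(38 + 3, 17 + 104) + 30113 = ((38 + 3)² - 45*(17 + 104)) + 30113 = (41² - 45*121) + 30113 = (1681 - 5445) + 30113 = -3764 + 30113 = 26349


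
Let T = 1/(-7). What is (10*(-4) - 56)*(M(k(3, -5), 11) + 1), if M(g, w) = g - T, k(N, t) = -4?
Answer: 1920/7 ≈ 274.29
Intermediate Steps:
T = -⅐ ≈ -0.14286
M(g, w) = ⅐ + g (M(g, w) = g - 1*(-⅐) = g + ⅐ = ⅐ + g)
(10*(-4) - 56)*(M(k(3, -5), 11) + 1) = (10*(-4) - 56)*((⅐ - 4) + 1) = (-40 - 56)*(-27/7 + 1) = -96*(-20/7) = 1920/7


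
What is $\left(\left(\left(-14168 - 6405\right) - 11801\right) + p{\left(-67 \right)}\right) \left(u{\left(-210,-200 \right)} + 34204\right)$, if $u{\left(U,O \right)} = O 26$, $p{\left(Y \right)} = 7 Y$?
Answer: $-952578372$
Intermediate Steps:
$u{\left(U,O \right)} = 26 O$
$\left(\left(\left(-14168 - 6405\right) - 11801\right) + p{\left(-67 \right)}\right) \left(u{\left(-210,-200 \right)} + 34204\right) = \left(\left(\left(-14168 - 6405\right) - 11801\right) + 7 \left(-67\right)\right) \left(26 \left(-200\right) + 34204\right) = \left(\left(-20573 - 11801\right) - 469\right) \left(-5200 + 34204\right) = \left(-32374 - 469\right) 29004 = \left(-32843\right) 29004 = -952578372$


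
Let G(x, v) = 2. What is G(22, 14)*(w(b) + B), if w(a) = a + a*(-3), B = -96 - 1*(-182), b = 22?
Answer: 84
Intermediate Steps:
B = 86 (B = -96 + 182 = 86)
w(a) = -2*a (w(a) = a - 3*a = -2*a)
G(22, 14)*(w(b) + B) = 2*(-2*22 + 86) = 2*(-44 + 86) = 2*42 = 84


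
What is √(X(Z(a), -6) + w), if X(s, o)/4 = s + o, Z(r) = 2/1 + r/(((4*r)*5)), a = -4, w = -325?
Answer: 2*I*√2130/5 ≈ 18.461*I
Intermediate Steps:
Z(r) = 41/20 (Z(r) = 2*1 + r/((20*r)) = 2 + r*(1/(20*r)) = 2 + 1/20 = 41/20)
X(s, o) = 4*o + 4*s (X(s, o) = 4*(s + o) = 4*(o + s) = 4*o + 4*s)
√(X(Z(a), -6) + w) = √((4*(-6) + 4*(41/20)) - 325) = √((-24 + 41/5) - 325) = √(-79/5 - 325) = √(-1704/5) = 2*I*√2130/5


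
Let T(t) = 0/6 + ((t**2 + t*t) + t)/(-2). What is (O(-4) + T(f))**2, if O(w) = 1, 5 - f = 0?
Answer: 2809/4 ≈ 702.25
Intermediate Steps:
f = 5 (f = 5 - 1*0 = 5 + 0 = 5)
T(t) = -t**2 - t/2 (T(t) = 0*(1/6) + ((t**2 + t**2) + t)*(-1/2) = 0 + (2*t**2 + t)*(-1/2) = 0 + (t + 2*t**2)*(-1/2) = 0 + (-t**2 - t/2) = -t**2 - t/2)
(O(-4) + T(f))**2 = (1 - 1*5*(1/2 + 5))**2 = (1 - 1*5*11/2)**2 = (1 - 55/2)**2 = (-53/2)**2 = 2809/4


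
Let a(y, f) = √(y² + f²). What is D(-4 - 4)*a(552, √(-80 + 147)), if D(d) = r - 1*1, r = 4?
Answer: 3*√304771 ≈ 1656.2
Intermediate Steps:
a(y, f) = √(f² + y²)
D(d) = 3 (D(d) = 4 - 1*1 = 4 - 1 = 3)
D(-4 - 4)*a(552, √(-80 + 147)) = 3*√((√(-80 + 147))² + 552²) = 3*√((√67)² + 304704) = 3*√(67 + 304704) = 3*√304771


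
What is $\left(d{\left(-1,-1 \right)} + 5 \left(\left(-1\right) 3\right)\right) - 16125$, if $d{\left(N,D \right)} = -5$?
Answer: $-16145$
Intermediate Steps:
$\left(d{\left(-1,-1 \right)} + 5 \left(\left(-1\right) 3\right)\right) - 16125 = \left(-5 + 5 \left(\left(-1\right) 3\right)\right) - 16125 = \left(-5 + 5 \left(-3\right)\right) - 16125 = \left(-5 - 15\right) - 16125 = -20 - 16125 = -16145$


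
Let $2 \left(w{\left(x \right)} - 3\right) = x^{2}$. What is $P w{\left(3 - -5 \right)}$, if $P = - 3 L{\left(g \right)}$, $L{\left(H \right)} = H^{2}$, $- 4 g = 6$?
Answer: $- \frac{945}{4} \approx -236.25$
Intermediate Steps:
$g = - \frac{3}{2}$ ($g = \left(- \frac{1}{4}\right) 6 = - \frac{3}{2} \approx -1.5$)
$w{\left(x \right)} = 3 + \frac{x^{2}}{2}$
$P = - \frac{27}{4}$ ($P = - 3 \left(- \frac{3}{2}\right)^{2} = \left(-3\right) \frac{9}{4} = - \frac{27}{4} \approx -6.75$)
$P w{\left(3 - -5 \right)} = - \frac{27 \left(3 + \frac{\left(3 - -5\right)^{2}}{2}\right)}{4} = - \frac{27 \left(3 + \frac{\left(3 + 5\right)^{2}}{2}\right)}{4} = - \frac{27 \left(3 + \frac{8^{2}}{2}\right)}{4} = - \frac{27 \left(3 + \frac{1}{2} \cdot 64\right)}{4} = - \frac{27 \left(3 + 32\right)}{4} = \left(- \frac{27}{4}\right) 35 = - \frac{945}{4}$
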